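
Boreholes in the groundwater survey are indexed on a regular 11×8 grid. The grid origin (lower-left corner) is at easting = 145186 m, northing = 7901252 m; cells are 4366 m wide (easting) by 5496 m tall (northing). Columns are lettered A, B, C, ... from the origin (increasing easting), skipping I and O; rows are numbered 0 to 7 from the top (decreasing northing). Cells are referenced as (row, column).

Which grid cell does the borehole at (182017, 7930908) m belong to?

(2, J)

Column index: ⌊(182017 − 145186) / 4366⌋ = ⌊8.436⌋ = 8 → column J
Row offset from origin: ⌊(7930908 − 7901252) / 5496⌋ = ⌊5.396⌋ = 5 → row 2 (counted from top)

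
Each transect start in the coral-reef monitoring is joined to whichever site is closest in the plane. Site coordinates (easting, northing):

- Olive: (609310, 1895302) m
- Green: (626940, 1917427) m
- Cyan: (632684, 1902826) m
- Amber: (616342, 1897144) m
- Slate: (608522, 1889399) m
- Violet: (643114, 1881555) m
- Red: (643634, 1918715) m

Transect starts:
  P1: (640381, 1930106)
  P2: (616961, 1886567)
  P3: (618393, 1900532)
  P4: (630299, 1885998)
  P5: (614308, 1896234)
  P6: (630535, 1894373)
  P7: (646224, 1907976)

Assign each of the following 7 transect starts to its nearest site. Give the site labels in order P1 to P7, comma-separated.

Red, Slate, Amber, Violet, Amber, Cyan, Red

P1 → Red (d²=140336890.00)
P2 → Slate (d²=79236945.00)
P3 → Amber (d²=15685145.00)
P4 → Violet (d²=183964474.00)
P5 → Amber (d²=4965256.00)
P6 → Cyan (d²=76071410.00)
P7 → Red (d²=122034221.00)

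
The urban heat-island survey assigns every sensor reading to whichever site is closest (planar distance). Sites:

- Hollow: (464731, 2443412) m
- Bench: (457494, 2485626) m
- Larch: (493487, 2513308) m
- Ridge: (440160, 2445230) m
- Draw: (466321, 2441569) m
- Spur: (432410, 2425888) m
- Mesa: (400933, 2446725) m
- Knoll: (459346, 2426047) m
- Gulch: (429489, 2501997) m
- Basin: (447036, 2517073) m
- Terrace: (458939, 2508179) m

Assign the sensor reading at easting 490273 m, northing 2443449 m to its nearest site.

Squared distances to each site:
Hollow: 652395133.000; Bench: 2853362170.000; Larch: 4890609677.000; Ridge: 2514484730.000; Draw: 577232704.000; Spur: 3656515490.000; Mesa: 7992367776.000; Knoll: 1259308933.000; Gulch: 7122562960.000; Basin: 7289931545.000; Terrace: 5171792456.000.
Minimum at Draw.

Draw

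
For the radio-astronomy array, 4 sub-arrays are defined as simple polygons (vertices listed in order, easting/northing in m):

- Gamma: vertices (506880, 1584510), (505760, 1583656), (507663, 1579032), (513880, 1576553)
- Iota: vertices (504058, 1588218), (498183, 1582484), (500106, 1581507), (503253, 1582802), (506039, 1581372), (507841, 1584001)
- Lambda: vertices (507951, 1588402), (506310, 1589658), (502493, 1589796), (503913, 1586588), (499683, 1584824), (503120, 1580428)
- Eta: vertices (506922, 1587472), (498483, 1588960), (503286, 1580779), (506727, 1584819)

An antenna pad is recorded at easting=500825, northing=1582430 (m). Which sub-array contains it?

Cast a ray rightward from (500825, 1582430). For each polygon, the edges (by vertex number in listed order) whose endpoints lie on opposite sides of northing = 1582430, where each meets that height, and whether that is right or left of the point:
Gamma: 2–3 at easting≈506264.6 (right), 4–1 at easting≈508709.8 (right) → 2 crossings.
Iota: 2–3 at easting≈498289.3 (left), 3–4 at easting≈502349.0 (right), 4–5 at easting≈503977.7 (right), 5–6 at easting≈506764.2 (right) → 3 crossings.
Lambda: 5–6 at easting≈501554.7 (right), 6–1 at easting≈504332.9 (right) → 2 crossings.
Eta: 2–3 at easting≈502316.7 (right), 3–4 at easting≈504692.2 (right) → 2 crossings.
Only Iota has an odd count, so the point is inside Iota.

Iota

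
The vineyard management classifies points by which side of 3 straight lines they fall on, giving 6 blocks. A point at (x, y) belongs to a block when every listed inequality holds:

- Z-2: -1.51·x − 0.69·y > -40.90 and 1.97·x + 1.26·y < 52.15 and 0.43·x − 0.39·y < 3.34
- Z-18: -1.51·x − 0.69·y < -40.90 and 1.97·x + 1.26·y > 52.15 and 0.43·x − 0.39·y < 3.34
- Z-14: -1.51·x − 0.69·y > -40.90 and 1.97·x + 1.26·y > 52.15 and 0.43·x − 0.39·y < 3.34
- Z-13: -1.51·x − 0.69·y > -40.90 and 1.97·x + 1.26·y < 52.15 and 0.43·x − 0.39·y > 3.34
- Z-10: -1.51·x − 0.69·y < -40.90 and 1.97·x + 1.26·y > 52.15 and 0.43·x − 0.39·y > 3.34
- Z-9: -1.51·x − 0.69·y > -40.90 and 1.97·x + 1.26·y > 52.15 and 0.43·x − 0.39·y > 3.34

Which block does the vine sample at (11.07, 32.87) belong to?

-1.51·11.07 − 0.69·32.87 = -39.396, which is > -40.90
1.97·11.07 + 1.26·32.87 = 63.224, which is > 52.15
0.43·11.07 − 0.39·32.87 = -8.059, which is < 3.34
This sign pattern matches Z-14.

Z-14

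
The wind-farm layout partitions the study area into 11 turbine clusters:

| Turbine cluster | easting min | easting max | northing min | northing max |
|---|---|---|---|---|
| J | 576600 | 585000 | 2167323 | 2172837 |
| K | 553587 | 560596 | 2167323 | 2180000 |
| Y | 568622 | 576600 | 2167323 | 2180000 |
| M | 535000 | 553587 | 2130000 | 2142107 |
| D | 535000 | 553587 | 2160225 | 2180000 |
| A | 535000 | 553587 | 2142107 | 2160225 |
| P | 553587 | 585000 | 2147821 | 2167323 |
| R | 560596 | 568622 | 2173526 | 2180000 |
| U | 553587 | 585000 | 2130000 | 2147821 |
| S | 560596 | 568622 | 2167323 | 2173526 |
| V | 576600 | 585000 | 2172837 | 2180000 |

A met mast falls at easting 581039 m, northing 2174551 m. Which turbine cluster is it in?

The point has easting = 581039 and northing = 2174551.
Only V satisfies 576600 ≤ easting ≤ 585000 and 2172837 ≤ northing ≤ 2180000.

V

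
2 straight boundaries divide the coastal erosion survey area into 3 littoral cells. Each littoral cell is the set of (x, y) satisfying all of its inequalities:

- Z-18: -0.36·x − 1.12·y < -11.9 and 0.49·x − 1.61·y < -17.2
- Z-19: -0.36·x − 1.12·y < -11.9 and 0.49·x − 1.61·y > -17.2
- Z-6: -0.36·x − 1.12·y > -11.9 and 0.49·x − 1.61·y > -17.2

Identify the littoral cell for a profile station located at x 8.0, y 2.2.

Z-6

-0.36·8.0 − 1.12·2.2 = -5.344, which is > -11.9
0.49·8.0 − 1.61·2.2 = 0.378, which is > -17.2
This sign pattern matches Z-6.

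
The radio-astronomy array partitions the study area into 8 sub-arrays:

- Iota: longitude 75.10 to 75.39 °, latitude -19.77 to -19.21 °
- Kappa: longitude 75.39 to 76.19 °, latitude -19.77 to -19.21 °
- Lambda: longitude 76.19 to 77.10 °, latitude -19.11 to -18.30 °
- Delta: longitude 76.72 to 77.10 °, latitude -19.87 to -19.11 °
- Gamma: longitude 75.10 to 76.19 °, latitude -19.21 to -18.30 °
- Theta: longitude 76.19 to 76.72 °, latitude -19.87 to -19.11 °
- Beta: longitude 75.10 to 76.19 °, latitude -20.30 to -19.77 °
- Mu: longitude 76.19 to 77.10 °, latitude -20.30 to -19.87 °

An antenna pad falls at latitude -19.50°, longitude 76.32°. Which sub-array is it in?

Theta

The point has longitude = 76.32 and latitude = -19.50.
Only Theta satisfies 76.19 ≤ longitude ≤ 76.72 and -19.87 ≤ latitude ≤ -19.11.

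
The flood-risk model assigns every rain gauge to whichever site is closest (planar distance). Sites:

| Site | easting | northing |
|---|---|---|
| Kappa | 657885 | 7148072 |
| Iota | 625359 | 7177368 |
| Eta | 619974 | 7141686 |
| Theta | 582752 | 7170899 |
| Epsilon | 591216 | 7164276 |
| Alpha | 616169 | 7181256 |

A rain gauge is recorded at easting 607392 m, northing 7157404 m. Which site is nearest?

Squared distances to each site:
Kappa: 2636629273.000; Iota: 721374385.000; Eta: 405362248.000; Theta: 789244625.000; Epsilon: 308887360.000; Alpha: 645953633.000.
Minimum at Epsilon.

Epsilon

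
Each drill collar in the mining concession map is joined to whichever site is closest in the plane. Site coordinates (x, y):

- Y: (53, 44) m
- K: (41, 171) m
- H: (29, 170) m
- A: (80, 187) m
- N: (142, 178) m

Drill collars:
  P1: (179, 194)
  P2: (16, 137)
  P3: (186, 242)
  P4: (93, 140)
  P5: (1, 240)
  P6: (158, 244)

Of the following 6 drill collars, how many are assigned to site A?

P1 → N
P2 → H
P3 → N
P4 → A
P5 → H
P6 → N
1 of the 6 goes to A.

1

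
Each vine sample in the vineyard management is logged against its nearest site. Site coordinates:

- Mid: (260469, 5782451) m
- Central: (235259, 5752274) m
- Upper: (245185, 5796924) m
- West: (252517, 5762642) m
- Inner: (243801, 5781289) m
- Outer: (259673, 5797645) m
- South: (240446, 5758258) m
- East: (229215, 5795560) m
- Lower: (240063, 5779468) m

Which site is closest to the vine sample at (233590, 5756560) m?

Squared distances to each site:
Mid: 1392824522.000; Central: 21155357.000; Upper: 1763696521.000; West: 395222053.000; Inner: 715787962.000; Outer: 2368300114.000; South: 49887940.000; East: 1540140625.000; Lower: 566676193.000.
Minimum at Central.

Central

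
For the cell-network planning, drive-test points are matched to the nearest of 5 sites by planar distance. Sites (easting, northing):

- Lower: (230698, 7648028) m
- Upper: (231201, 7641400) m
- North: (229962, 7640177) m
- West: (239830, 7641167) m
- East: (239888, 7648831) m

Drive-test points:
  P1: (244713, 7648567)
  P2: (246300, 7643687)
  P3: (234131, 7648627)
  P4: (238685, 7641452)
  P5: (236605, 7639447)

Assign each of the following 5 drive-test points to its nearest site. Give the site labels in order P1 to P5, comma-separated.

East, West, Lower, West, West

P1 → East (d²=23350321.00)
P2 → West (d²=48211300.00)
P3 → Lower (d²=12144290.00)
P4 → West (d²=1392250.00)
P5 → West (d²=13359025.00)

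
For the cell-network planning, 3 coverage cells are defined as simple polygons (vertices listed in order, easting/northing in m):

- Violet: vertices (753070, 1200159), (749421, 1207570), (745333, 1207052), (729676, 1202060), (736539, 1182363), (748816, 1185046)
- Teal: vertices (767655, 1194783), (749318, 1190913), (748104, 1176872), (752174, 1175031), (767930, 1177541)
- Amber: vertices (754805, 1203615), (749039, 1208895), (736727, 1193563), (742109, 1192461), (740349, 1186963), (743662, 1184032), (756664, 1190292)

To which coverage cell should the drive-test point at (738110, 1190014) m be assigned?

Cast a ray rightward from (738110, 1190014). For each polygon, the edges (by vertex number in listed order) whose endpoints lie on opposite sides of northing = 1190014, where each meets that height, and whether that is right or left of the point:
Violet: 4–5 at easting≈733873.2 (left), 6–1 at easting≈750214.4 (right) → 1 crossing.
Teal: 2–3 at easting≈749240.3 (right), 5–1 at easting≈767731.1 (right) → 2 crossings.
Amber: 4–5 at easting≈741325.7 (right), 6–7 at easting≈756086.6 (right) → 2 crossings.
Only Violet has an odd count, so the point is inside Violet.

Violet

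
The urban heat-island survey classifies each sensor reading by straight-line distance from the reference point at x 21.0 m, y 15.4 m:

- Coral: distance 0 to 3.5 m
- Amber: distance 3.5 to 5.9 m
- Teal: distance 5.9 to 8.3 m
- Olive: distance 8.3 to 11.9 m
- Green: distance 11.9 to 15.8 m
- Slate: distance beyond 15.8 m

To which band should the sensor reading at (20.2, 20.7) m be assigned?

Distance = √((20.2−21.0)² + (20.7−15.4)²) = √(0.640 + 28.090) = 5.360 m.
3.5 ≤ 5.360 < 5.9 → Amber.

Amber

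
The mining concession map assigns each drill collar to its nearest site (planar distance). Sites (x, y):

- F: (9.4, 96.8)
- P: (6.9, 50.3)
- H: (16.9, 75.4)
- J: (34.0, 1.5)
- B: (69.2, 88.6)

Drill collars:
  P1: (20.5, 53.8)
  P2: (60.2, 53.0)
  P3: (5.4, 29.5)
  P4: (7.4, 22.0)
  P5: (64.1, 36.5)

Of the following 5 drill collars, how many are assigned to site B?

P1 → P
P2 → B
P3 → P
P4 → P
P5 → J
1 of the 5 goes to B.

1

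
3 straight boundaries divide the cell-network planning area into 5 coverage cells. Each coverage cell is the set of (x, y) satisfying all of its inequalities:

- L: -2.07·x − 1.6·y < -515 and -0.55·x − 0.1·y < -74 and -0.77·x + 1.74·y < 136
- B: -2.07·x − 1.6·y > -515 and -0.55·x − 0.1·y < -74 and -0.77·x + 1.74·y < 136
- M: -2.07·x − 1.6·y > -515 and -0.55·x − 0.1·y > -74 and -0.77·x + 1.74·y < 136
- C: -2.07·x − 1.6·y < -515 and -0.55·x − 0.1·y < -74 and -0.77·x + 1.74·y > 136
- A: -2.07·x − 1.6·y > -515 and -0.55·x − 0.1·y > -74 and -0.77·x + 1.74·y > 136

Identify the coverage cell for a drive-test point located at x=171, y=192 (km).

-2.07·171 − 1.6·192 = -661.170, which is < -515
-0.55·171 − 0.1·192 = -113.250, which is < -74
-0.77·171 + 1.74·192 = 202.410, which is > 136
This sign pattern matches C.

C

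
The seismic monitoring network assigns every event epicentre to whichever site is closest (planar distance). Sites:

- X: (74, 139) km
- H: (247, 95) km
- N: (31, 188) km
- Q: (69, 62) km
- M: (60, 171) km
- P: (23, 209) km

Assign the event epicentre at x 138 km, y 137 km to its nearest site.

Squared distances to each site:
X: 4100.000; H: 13645.000; N: 14050.000; Q: 10386.000; M: 7240.000; P: 18409.000.
Minimum at X.

X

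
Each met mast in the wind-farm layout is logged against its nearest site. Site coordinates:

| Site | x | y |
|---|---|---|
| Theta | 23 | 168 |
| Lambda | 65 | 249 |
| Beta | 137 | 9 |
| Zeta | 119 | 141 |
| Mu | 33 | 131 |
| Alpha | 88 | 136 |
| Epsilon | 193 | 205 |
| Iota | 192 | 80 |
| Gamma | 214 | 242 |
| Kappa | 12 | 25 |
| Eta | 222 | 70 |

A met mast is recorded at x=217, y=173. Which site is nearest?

Squared distances to each site:
Theta: 37661.000; Lambda: 28880.000; Beta: 33296.000; Zeta: 10628.000; Mu: 35620.000; Alpha: 18010.000; Epsilon: 1600.000; Iota: 9274.000; Gamma: 4770.000; Kappa: 63929.000; Eta: 10634.000.
Minimum at Epsilon.

Epsilon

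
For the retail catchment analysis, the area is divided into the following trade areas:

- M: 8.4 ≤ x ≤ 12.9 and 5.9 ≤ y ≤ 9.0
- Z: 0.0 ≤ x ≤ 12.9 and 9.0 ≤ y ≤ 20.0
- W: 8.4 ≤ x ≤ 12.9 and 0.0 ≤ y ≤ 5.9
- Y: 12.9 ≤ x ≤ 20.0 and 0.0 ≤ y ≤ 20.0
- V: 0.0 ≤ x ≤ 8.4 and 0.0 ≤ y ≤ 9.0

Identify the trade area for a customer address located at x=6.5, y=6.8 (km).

V

The point has x = 6.5 and y = 6.8.
Only V satisfies 0.0 ≤ x ≤ 8.4 and 0.0 ≤ y ≤ 9.0.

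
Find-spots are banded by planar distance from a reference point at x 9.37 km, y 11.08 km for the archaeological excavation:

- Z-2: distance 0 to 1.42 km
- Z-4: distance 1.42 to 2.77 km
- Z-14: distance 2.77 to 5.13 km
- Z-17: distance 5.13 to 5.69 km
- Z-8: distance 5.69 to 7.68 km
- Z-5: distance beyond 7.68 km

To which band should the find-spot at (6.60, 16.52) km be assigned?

Z-8

Distance = √((6.60−9.37)² + (16.52−11.08)²) = √(7.673 + 29.594) = 6.105 km.
5.69 ≤ 6.105 < 7.68 → Z-8.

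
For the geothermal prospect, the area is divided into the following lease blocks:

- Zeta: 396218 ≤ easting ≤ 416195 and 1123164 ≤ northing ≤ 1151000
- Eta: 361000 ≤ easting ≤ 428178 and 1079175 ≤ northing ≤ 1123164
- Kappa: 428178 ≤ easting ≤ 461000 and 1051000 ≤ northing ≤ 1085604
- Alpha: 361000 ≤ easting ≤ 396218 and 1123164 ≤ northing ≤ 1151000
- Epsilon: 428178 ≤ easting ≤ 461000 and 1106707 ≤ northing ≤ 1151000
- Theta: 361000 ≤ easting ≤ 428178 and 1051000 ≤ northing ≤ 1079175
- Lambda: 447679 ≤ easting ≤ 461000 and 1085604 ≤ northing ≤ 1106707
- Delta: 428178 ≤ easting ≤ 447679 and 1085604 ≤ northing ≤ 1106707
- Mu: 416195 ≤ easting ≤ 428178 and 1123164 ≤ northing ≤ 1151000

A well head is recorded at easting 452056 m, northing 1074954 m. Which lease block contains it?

Kappa

The point has easting = 452056 and northing = 1074954.
Only Kappa satisfies 428178 ≤ easting ≤ 461000 and 1051000 ≤ northing ≤ 1085604.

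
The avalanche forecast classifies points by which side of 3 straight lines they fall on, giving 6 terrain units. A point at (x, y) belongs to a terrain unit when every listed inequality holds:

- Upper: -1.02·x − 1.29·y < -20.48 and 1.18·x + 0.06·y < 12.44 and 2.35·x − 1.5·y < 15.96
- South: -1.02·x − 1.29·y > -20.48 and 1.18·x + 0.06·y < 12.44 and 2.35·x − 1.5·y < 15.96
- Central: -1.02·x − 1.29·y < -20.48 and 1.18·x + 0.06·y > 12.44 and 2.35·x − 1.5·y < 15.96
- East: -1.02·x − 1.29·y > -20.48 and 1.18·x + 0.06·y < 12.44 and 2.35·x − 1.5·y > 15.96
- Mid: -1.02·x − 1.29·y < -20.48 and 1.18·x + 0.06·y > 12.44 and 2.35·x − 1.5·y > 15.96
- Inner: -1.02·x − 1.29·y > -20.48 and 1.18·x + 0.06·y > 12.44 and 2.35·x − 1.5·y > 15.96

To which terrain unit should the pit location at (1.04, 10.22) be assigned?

South

-1.02·1.04 − 1.29·10.22 = -14.245, which is > -20.48
1.18·1.04 + 0.06·10.22 = 1.840, which is < 12.44
2.35·1.04 − 1.5·10.22 = -12.886, which is < 15.96
This sign pattern matches South.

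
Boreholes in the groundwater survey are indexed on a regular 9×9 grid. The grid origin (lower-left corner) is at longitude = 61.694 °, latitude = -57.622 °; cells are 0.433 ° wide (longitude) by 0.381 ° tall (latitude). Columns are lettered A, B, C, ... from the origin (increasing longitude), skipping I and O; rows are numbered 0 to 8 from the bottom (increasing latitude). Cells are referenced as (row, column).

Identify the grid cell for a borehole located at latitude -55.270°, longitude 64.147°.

(6, F)

Column index: ⌊(64.147 − 61.694) / 0.433⌋ = ⌊5.665⌋ = 5 → column F
Row offset from origin: ⌊(-55.270 − -57.622) / 0.381⌋ = ⌊6.173⌋ = 6 → row 6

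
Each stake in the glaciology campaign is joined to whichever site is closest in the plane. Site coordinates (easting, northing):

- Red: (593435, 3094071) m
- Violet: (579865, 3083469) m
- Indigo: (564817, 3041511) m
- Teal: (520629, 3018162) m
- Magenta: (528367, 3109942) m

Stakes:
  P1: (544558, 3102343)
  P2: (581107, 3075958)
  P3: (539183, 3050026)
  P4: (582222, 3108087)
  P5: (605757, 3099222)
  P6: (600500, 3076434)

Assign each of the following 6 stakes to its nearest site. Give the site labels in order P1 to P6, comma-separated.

Magenta, Violet, Indigo, Red, Red, Red

P1 → Magenta (d²=319893282.00)
P2 → Violet (d²=57957685.00)
P3 → Indigo (d²=729607181.00)
P4 → Red (d²=322179625.00)
P5 → Red (d²=178364485.00)
P6 → Red (d²=360977994.00)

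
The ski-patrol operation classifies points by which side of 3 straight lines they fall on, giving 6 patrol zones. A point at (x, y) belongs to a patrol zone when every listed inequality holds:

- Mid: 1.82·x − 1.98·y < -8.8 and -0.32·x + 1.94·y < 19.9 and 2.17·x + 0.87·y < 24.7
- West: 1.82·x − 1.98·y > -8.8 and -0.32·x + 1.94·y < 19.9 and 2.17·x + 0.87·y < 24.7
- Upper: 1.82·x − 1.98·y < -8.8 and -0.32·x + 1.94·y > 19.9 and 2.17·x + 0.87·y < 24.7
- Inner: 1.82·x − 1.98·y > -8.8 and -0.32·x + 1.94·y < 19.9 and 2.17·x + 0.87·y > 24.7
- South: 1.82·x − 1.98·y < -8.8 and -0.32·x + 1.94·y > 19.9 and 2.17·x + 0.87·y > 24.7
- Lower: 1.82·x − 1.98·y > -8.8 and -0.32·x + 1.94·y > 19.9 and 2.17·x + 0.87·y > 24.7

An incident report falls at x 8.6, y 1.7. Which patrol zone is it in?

West

1.82·8.6 − 1.98·1.7 = 12.286, which is > -8.8
-0.32·8.6 + 1.94·1.7 = 0.546, which is < 19.9
2.17·8.6 + 0.87·1.7 = 20.141, which is < 24.7
This sign pattern matches West.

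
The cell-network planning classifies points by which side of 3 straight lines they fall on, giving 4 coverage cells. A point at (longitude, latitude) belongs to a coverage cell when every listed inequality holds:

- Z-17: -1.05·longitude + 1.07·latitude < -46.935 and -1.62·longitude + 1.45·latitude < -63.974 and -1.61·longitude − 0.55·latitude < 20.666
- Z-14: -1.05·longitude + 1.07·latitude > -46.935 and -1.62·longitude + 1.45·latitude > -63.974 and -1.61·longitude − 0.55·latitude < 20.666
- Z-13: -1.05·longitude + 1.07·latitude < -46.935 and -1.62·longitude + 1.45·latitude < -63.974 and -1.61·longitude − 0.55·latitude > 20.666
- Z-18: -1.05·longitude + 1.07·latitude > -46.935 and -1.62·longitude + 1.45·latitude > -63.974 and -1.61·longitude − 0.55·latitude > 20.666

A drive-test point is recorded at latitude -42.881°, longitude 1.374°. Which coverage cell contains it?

Z-13

-1.05·1.374 + 1.07·-42.881 = -47.325, which is < -46.935
-1.62·1.374 + 1.45·-42.881 = -64.403, which is < -63.974
-1.61·1.374 − 0.55·-42.881 = 21.372, which is > 20.666
This sign pattern matches Z-13.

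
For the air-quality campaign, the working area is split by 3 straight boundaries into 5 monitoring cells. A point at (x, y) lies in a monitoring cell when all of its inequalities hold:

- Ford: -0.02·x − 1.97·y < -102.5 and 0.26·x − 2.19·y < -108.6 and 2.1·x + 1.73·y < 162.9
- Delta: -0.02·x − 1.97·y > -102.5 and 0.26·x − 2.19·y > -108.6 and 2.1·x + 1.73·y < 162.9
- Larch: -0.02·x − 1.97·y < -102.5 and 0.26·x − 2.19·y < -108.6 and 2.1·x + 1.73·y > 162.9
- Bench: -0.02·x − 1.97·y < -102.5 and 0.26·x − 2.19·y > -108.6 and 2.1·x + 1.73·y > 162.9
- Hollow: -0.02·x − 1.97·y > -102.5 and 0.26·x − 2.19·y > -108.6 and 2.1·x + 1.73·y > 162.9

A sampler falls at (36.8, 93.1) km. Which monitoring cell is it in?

Larch

-0.02·36.8 − 1.97·93.1 = -184.143, which is < -102.5
0.26·36.8 − 2.19·93.1 = -194.321, which is < -108.6
2.1·36.8 + 1.73·93.1 = 238.343, which is > 162.9
This sign pattern matches Larch.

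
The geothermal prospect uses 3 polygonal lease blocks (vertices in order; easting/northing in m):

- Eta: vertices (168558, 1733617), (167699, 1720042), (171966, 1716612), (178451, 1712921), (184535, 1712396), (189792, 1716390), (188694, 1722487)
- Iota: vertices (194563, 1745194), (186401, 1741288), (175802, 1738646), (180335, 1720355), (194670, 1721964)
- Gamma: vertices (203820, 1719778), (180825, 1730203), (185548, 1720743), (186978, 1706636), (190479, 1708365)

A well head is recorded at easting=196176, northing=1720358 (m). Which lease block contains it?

Gamma

Cast a ray rightward from (196176, 1720358). For each polygon, the edges (by vertex number in listed order) whose endpoints lie on opposite sides of northing = 1720358, where each meets that height, and whether that is right or left of the point:
Eta: 1–2 at easting≈167719.0 (left), 6–7 at easting≈189077.4 (left) → 0 crossings.
Iota: 3–4 at easting≈180334.3 (left), 4–5 at easting≈180361.7 (left) → 0 crossings.
Gamma: 1–2 at easting≈202540.7 (right), 3–4 at easting≈185587.0 (left) → 1 crossing.
Only Gamma has an odd count, so the point is inside Gamma.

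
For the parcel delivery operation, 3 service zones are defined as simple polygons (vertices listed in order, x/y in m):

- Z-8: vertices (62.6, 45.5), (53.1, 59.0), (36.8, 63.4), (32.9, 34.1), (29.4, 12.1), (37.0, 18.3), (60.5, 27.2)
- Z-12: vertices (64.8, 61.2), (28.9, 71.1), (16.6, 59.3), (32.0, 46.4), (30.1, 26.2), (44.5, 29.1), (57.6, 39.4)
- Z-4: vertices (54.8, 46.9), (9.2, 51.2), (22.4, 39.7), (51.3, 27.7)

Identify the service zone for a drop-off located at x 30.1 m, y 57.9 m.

Cast a ray rightward from (30.1, 57.9). For each polygon, the edges (by vertex number in listed order) whose endpoints lie on opposite sides of y = 57.9, where each meets that height, and whether that is right or left of the point:
Z-8: 1–2 at x≈53.87 (right), 3–4 at x≈36.07 (right) → 2 crossings.
Z-12: 3–4 at x≈18.27 (left), 7–1 at x≈63.71 (right) → 1 crossing.
Z-4: no edge straddles that height → 0 crossings.
Only Z-12 has an odd count, so the point is inside Z-12.

Z-12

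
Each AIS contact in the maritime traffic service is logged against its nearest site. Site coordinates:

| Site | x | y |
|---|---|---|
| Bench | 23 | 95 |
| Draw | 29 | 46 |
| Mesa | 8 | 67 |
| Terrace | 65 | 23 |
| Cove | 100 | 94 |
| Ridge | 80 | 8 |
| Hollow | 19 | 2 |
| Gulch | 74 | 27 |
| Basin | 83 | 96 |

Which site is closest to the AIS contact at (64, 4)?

Ridge

Squared distances to each site:
Bench: 9962.000; Draw: 2989.000; Mesa: 7105.000; Terrace: 362.000; Cove: 9396.000; Ridge: 272.000; Hollow: 2029.000; Gulch: 629.000; Basin: 8825.000.
Minimum at Ridge.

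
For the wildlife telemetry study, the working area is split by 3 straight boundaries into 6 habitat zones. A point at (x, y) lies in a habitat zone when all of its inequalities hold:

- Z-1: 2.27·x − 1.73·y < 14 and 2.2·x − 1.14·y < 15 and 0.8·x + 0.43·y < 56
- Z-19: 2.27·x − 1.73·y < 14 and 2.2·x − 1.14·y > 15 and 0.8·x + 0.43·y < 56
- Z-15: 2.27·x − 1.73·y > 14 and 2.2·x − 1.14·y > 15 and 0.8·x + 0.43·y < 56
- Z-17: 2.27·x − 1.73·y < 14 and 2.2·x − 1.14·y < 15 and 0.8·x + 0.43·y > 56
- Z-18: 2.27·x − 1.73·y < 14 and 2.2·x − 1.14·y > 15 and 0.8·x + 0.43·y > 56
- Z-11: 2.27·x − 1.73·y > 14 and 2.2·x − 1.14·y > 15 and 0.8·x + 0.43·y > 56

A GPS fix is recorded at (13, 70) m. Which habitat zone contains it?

Z-1

2.27·13 − 1.73·70 = -91.590, which is < 14
2.2·13 − 1.14·70 = -51.200, which is < 15
0.8·13 + 0.43·70 = 40.500, which is < 56
This sign pattern matches Z-1.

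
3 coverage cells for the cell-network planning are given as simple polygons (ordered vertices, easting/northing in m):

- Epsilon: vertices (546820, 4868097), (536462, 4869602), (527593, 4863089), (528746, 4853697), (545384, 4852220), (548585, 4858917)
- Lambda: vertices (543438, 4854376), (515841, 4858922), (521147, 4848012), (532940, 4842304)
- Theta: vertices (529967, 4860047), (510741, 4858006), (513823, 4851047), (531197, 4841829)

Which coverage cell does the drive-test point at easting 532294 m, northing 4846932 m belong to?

Cast a ray rightward from (532294, 4846932). For each polygon, the edges (by vertex number in listed order) whose endpoints lie on opposite sides of northing = 4846932, where each meets that height, and whether that is right or left of the point:
Epsilon: no edge straddles that height → 0 crossings.
Lambda: 3–4 at easting≈523378.3 (left), 4–1 at easting≈536964.6 (right) → 1 crossing.
Theta: 3–4 at easting≈521578.9 (left), 4–1 at easting≈530852.5 (left) → 0 crossings.
Only Lambda has an odd count, so the point is inside Lambda.

Lambda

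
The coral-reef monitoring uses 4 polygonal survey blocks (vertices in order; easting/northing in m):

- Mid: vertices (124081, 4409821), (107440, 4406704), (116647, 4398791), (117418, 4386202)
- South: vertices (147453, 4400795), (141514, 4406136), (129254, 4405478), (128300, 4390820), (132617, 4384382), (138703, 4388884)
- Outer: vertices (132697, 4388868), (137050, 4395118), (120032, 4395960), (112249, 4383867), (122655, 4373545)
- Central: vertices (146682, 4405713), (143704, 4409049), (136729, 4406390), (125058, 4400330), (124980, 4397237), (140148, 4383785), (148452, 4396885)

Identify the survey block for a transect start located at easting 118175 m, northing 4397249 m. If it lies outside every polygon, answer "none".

Cast a ray rightward from (118175, 4397249). For each polygon, the edges (by vertex number in listed order) whose endpoints lie on opposite sides of northing = 4397249, where each meets that height, and whether that is right or left of the point:
Mid: 3–4 at easting≈116741.4 (left), 4–1 at easting≈120534.4 (right) → 1 crossing.
South: 3–4 at easting≈128718.4 (right), 6–1 at easting≈144848.1 (right) → 2 crossings.
Outer: no edge straddles that height → 0 crossings.
Central: 4–5 at easting≈124980.3 (right), 7–1 at easting≈148379.0 (right) → 2 crossings.
Only Mid has an odd count, so the point is inside Mid.

Mid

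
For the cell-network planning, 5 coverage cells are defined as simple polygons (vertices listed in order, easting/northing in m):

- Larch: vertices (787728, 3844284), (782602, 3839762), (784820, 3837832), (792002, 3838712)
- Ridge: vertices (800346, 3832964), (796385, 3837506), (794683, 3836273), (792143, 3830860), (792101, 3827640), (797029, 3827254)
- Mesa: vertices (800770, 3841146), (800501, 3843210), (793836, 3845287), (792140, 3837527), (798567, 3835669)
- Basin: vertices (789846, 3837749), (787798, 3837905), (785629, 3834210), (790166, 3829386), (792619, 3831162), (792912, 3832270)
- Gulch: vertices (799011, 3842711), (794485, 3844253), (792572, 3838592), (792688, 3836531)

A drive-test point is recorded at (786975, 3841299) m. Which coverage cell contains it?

Larch

Cast a ray rightward from (786975, 3841299). For each polygon, the edges (by vertex number in listed order) whose endpoints lie on opposite sides of northing = 3841299, where each meets that height, and whether that is right or left of the point:
Larch: 1–2 at easting≈784344.3 (left), 4–1 at easting≈790017.6 (right) → 1 crossing.
Ridge: no edge straddles that height → 0 crossings.
Mesa: 1–2 at easting≈800750.1 (right), 3–4 at easting≈792964.4 (right) → 2 crossings.
Basin: no edge straddles that height → 0 crossings.
Gulch: 2–3 at easting≈793486.8 (right), 4–1 at easting≈797566.3 (right) → 2 crossings.
Only Larch has an odd count, so the point is inside Larch.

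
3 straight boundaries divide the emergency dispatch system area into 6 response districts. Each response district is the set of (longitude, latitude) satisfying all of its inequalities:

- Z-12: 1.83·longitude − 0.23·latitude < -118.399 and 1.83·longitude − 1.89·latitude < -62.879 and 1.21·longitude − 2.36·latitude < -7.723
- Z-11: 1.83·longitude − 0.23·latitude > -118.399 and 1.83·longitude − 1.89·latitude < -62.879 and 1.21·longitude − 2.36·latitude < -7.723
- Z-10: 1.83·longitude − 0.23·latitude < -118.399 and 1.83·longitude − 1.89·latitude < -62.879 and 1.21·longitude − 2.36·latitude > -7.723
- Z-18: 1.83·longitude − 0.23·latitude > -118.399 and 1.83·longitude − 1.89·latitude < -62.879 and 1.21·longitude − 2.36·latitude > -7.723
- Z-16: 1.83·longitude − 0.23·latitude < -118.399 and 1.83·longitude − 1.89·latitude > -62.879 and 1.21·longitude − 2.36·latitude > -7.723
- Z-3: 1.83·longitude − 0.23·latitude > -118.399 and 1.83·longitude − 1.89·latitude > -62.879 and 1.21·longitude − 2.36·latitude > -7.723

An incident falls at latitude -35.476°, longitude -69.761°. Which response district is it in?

1.83·-69.761 − 0.23·-35.476 = -119.503, which is < -118.399
1.83·-69.761 − 1.89·-35.476 = -60.613, which is > -62.879
1.21·-69.761 − 2.36·-35.476 = -0.687, which is > -7.723
This sign pattern matches Z-16.

Z-16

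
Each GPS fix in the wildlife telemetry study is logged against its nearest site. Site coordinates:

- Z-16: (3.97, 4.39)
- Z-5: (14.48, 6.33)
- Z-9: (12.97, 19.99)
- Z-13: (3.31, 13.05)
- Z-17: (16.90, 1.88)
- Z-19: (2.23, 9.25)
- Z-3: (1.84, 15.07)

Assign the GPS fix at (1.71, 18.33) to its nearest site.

Squared distances to each site:
Z-16: 199.431; Z-5: 307.073; Z-9: 129.543; Z-13: 30.438; Z-17: 501.339; Z-19: 82.717; Z-3: 10.644.
Minimum at Z-3.

Z-3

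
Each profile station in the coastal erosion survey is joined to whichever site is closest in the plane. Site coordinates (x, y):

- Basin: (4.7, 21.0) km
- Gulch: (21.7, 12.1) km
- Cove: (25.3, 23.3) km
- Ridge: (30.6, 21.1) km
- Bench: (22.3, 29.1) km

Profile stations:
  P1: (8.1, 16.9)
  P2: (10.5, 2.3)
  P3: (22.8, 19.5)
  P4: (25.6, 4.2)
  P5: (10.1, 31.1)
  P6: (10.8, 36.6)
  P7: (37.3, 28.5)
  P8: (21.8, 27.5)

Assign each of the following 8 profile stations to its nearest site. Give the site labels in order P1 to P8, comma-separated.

P1 → Basin (d²=28.37)
P2 → Gulch (d²=221.48)
P3 → Cove (d²=20.69)
P4 → Gulch (d²=77.62)
P5 → Basin (d²=131.17)
P6 → Bench (d²=188.50)
P7 → Ridge (d²=99.65)
P8 → Bench (d²=2.81)

Basin, Gulch, Cove, Gulch, Basin, Bench, Ridge, Bench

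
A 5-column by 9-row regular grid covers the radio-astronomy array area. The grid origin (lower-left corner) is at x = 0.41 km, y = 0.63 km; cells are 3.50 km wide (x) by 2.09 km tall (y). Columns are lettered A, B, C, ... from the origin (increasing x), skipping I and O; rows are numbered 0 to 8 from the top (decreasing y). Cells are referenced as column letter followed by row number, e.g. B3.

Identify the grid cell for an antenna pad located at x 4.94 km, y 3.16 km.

Column index: ⌊(4.94 − 0.41) / 3.50⌋ = ⌊1.294⌋ = 1 → column B
Row offset from origin: ⌊(3.16 − 0.63) / 2.09⌋ = ⌊1.211⌋ = 1 → row 7 (counted from top)

B7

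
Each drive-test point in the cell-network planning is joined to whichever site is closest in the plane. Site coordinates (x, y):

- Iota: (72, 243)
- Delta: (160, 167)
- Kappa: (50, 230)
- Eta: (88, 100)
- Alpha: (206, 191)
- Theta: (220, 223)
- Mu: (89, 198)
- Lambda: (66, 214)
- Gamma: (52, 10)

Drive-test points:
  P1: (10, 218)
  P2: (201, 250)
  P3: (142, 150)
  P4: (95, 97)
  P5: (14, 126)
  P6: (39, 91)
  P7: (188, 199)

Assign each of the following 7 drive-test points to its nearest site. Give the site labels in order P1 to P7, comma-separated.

P1 → Kappa (d²=1744.00)
P2 → Theta (d²=1090.00)
P3 → Delta (d²=613.00)
P4 → Eta (d²=58.00)
P5 → Eta (d²=6152.00)
P6 → Eta (d²=2482.00)
P7 → Alpha (d²=388.00)

Kappa, Theta, Delta, Eta, Eta, Eta, Alpha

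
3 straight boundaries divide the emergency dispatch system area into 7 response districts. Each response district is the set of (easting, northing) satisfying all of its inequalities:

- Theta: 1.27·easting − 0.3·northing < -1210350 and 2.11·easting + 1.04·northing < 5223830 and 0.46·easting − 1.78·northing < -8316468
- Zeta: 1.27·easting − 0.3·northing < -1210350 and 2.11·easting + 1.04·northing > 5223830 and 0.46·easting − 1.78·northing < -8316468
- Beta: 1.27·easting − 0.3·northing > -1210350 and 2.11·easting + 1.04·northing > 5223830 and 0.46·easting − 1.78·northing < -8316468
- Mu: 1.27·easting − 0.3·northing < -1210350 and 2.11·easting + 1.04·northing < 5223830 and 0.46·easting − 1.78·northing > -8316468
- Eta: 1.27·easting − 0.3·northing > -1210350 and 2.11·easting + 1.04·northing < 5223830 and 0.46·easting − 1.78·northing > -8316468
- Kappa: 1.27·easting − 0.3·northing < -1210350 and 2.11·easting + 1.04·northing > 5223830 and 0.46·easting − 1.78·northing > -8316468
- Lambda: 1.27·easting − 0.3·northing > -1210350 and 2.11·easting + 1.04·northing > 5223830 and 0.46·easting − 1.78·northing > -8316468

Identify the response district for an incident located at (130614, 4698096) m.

1.27·130614 − 0.3·4698096 = -1243549.020, which is < -1210350
2.11·130614 + 1.04·4698096 = 5161615.380, which is < 5223830
0.46·130614 − 1.78·4698096 = -8302528.440, which is > -8316468
This sign pattern matches Mu.

Mu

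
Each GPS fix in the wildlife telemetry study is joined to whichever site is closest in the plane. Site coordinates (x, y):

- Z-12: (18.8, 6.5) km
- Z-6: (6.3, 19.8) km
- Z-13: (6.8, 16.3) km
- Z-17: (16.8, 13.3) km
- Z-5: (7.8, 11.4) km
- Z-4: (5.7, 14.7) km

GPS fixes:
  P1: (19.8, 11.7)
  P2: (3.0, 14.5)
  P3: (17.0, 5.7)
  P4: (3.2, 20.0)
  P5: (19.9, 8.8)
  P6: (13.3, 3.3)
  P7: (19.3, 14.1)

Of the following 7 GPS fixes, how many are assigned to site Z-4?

P1 → Z-17
P2 → Z-4
P3 → Z-12
P4 → Z-6
P5 → Z-12
P6 → Z-12
P7 → Z-17
1 of the 7 goes to Z-4.

1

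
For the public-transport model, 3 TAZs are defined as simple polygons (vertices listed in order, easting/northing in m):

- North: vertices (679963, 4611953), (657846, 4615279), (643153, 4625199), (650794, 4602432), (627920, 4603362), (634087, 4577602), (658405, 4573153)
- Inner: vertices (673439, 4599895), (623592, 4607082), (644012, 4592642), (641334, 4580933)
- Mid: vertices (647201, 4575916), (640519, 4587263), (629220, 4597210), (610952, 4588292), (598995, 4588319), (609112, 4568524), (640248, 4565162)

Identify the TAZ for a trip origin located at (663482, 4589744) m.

North

Cast a ray rightward from (663482, 4589744). For each polygon, the edges (by vertex number in listed order) whose endpoints lie on opposite sides of northing = 4589744, where each meets that height, and whether that is right or left of the point:
North: 5–6 at easting≈631180.2 (left), 7–1 at easting≈667623.3 (right) → 1 crossing.
Inner: 3–4 at easting≈643349.2 (left), 4–1 at easting≈656252.1 (left) → 0 crossings.
Mid: 2–3 at easting≈637700.8 (left), 3–4 at easting≈613926.3 (left) → 0 crossings.
Only North has an odd count, so the point is inside North.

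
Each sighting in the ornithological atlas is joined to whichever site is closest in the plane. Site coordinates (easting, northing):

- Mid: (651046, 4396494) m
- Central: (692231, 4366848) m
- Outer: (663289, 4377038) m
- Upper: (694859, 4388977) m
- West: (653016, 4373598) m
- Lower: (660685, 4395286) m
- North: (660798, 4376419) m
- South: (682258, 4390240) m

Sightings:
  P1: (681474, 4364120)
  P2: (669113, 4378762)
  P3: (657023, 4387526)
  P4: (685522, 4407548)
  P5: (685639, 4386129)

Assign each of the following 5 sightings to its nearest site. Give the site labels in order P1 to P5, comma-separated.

Central, Outer, Lower, South, South

P1 → Central (d²=123155033.00)
P2 → Outer (d²=36891152.00)
P3 → Lower (d²=73627844.00)
P4 → South (d²=310220560.00)
P5 → South (d²=28331482.00)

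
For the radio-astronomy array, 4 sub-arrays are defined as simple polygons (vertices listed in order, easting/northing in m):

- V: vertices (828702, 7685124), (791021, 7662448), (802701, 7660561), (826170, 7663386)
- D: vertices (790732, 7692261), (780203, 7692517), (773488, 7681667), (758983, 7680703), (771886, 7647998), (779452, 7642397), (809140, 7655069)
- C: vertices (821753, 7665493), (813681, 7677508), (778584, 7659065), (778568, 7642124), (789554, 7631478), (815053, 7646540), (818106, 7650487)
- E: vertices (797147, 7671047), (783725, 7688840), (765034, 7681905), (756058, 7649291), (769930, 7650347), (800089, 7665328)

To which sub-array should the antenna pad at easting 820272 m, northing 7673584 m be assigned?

V

Cast a ray rightward from (820272, 7673584). For each polygon, the edges (by vertex number in listed order) whose endpoints lie on opposite sides of northing = 7673584, where each meets that height, and whether that is right or left of the point:
V: 1–2 at easting≈809525.8 (left), 4–1 at easting≈827357.8 (right) → 1 crossing.
D: 4–5 at easting≈761791.6 (left), 7–1 at easting≈799976.1 (left) → 0 crossings.
C: 1–2 at easting≈816317.2 (left), 2–3 at easting≈806213.6 (left) → 0 crossings.
E: 1–2 at easting≈795233.2 (left), 3–4 at easting≈762743.9 (left) → 0 crossings.
Only V has an odd count, so the point is inside V.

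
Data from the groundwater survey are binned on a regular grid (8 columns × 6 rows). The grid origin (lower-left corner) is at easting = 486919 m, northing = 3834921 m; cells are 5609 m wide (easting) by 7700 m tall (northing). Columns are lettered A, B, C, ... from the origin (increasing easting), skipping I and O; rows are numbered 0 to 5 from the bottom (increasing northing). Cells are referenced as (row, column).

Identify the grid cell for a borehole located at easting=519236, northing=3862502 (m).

(3, F)

Column index: ⌊(519236 − 486919) / 5609⌋ = ⌊5.762⌋ = 5 → column F
Row offset from origin: ⌊(3862502 − 3834921) / 7700⌋ = ⌊3.582⌋ = 3 → row 3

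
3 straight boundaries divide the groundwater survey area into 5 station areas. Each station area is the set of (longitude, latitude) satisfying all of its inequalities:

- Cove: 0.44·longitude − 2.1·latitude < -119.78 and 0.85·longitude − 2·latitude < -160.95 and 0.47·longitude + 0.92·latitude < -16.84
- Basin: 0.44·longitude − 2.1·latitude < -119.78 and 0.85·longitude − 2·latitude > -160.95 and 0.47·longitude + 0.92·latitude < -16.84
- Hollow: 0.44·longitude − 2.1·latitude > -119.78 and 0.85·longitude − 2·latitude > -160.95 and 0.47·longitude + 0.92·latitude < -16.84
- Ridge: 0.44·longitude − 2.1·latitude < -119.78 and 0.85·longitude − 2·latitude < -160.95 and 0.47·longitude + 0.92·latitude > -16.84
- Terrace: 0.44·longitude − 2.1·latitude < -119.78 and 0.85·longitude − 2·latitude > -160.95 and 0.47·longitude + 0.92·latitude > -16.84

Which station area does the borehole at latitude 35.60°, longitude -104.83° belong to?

Terrace

0.44·-104.83 − 2.1·35.60 = -120.885, which is < -119.78
0.85·-104.83 − 2·35.60 = -160.305, which is > -160.95
0.47·-104.83 + 0.92·35.60 = -16.518, which is > -16.84
This sign pattern matches Terrace.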